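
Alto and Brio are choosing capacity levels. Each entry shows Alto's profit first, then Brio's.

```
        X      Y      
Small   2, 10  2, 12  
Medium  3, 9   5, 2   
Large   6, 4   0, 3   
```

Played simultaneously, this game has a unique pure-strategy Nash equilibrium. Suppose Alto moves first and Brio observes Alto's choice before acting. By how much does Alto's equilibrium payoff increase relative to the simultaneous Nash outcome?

0

Work backward from Brio's decision.
- Small: Brio compares 10, 12 and picks Y; Alto would get 2.
- Medium: Brio compares 9, 2 and picks X; Alto would get 3.
- Large: Brio compares 4, 3 and picks X; Alto would get 6.
Alto's induced payoffs are 2, 3, 6, so Alto commits to Large. Subgame-perfect outcome: (Large, X) with payoffs (6, 4).
Now find the simultaneous Nash equilibrium.
Alto's best replies: X→Large; Y→Medium.
Brio's best replies: Small→Y; Medium→X; Large→X.
Only (Large, X) has each player best-responding; Nash payoffs (6, 4).
Alto's commitment gain: 6 − 6 = 0.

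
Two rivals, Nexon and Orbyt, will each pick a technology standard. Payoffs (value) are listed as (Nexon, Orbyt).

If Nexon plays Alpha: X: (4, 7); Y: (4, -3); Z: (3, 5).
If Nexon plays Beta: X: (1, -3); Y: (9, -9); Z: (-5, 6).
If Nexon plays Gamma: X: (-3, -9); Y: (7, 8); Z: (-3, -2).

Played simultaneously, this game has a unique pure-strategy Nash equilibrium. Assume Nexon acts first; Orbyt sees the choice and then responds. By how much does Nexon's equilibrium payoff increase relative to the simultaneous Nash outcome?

3

Backward induction with Nexon moving first.
- Alpha → Orbyt plays X (best of 7, -3, 5); Nexon gets 4.
- Beta → Orbyt plays Z (best of -3, -9, 6); Nexon gets -5.
- Gamma → Orbyt plays Y (best of -9, 8, -2); Nexon gets 7.
Nexon's induced payoffs are 4, -5, 7, so Nexon commits to Gamma. Subgame-perfect outcome: (Gamma, Y) with payoffs (7, 8).
For the simultaneous game, intersect best replies.
Nexon's best replies: X→Alpha; Y→Beta; Z→Alpha.
Orbyt's best replies: Alpha→X; Beta→Z; Gamma→Y.
Only (Alpha, X) has each player best-responding; Nash payoffs (4, 7).
Nexon's commitment gain: 7 − 4 = 3.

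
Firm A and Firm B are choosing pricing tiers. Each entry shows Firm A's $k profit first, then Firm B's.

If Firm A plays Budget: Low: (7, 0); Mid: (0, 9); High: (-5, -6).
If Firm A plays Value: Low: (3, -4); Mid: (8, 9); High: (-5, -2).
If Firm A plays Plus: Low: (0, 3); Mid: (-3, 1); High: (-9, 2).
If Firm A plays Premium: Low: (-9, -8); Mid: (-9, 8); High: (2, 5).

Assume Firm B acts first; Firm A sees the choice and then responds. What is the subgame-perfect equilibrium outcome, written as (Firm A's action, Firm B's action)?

(Value, Mid)

Solve by backward induction (Firm B leads).
- Low → Firm A plays Budget (best of 7, 3, 0, -9); Firm B gets 0.
- Mid → Firm A plays Value (best of 0, 8, -3, -9); Firm B gets 9.
- High → Firm A plays Premium (best of -5, -5, -9, 2); Firm B gets 5.
Maximizing over 0, 9, 5, Firm B chooses Mid. Subgame-perfect outcome: (Value, Mid) with payoffs (8, 9).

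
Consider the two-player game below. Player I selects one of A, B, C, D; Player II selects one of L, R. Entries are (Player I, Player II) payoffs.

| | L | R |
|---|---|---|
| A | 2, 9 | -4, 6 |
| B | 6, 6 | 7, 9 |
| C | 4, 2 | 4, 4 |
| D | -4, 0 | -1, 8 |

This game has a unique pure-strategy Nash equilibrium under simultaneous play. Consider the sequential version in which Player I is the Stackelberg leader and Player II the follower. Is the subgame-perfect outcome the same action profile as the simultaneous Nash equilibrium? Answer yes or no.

yes

Work backward from Player II's decision.
- A → Player II plays L (best of 9, 6); Player I gets 2.
- B → Player II plays R (best of 6, 9); Player I gets 7.
- C → Player II plays R (best of 2, 4); Player I gets 4.
- D → Player II plays R (best of 0, 8); Player I gets -1.
Player I's induced payoffs are 2, 7, 4, -1, so Player I commits to B. Subgame-perfect outcome: (B, R) with payoffs (7, 9).
Now find the simultaneous Nash equilibrium.
Player I's best replies: L→B; R→B.
Player II's best replies: A→L; B→R; C→R; D→R.
The unique mutual best reply is (B, R), giving (7, 9).
Sequential outcome (B, R) coincides with the Nash profile (B, R).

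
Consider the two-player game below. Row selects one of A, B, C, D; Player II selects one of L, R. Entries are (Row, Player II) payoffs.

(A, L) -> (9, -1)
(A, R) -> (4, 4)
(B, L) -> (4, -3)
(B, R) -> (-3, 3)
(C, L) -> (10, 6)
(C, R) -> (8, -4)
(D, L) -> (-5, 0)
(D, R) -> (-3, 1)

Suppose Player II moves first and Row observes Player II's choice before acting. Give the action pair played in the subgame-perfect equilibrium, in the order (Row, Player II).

Row best-responds to each possible Player II move:
- L → Row plays C (best of 9, 4, 10, -5); Player II gets 6.
- R → Row plays C (best of 4, -3, 8, -3); Player II gets -4.
Among 6, -4, the best is 6 at L. Subgame-perfect outcome: (C, L) with payoffs (10, 6).

(C, L)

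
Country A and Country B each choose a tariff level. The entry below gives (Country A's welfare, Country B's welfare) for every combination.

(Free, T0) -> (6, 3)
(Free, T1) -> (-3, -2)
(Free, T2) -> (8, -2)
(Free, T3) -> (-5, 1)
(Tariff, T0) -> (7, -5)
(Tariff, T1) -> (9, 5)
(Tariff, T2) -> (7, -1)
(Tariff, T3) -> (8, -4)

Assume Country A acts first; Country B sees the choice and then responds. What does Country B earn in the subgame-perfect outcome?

5

Country B best-responds to each possible Country A move:
- Free: BR = T0, leader payoff 6.
- Tariff: BR = T1, leader payoff 9.
Maximizing over 6, 9, Country A chooses Tariff. Subgame-perfect outcome: (Tariff, T1) with payoffs (9, 5).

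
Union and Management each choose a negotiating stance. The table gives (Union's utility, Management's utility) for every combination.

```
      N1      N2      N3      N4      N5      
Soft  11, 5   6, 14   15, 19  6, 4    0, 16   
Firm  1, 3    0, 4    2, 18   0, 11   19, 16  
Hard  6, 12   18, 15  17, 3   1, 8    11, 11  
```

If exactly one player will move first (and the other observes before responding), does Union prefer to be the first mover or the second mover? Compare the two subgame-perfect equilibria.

second

If Union leads: Management's best replies are Soft→N3, Firm→N3, Hard→N2; Union's induced payoffs 15, 2, 18; outcome (Hard, N2), payoffs (18, 15).
If Management leads: Union's best replies are N1→Soft, N2→Hard, N3→Hard, N4→Soft, N5→Firm; Management's induced payoffs 5, 15, 3, 4, 16; outcome (Firm, N5), payoffs (19, 16).
Union gets 18 moving first and 19 moving second, so Union prefers to move second.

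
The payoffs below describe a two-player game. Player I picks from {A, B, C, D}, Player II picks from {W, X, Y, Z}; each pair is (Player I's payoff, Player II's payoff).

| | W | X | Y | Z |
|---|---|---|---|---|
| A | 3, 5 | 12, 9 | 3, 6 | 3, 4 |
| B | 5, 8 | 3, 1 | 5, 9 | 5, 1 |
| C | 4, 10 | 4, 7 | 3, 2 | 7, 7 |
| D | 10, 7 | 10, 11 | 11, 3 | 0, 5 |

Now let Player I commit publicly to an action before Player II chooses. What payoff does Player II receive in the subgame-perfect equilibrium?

9

Solve by backward induction (Player I leads).
- A: BR = X, leader payoff 12.
- B: BR = Y, leader payoff 5.
- C: BR = W, leader payoff 4.
- D: BR = X, leader payoff 10.
Player I's induced payoffs are 12, 5, 4, 10, so Player I commits to A. Subgame-perfect outcome: (A, X) with payoffs (12, 9).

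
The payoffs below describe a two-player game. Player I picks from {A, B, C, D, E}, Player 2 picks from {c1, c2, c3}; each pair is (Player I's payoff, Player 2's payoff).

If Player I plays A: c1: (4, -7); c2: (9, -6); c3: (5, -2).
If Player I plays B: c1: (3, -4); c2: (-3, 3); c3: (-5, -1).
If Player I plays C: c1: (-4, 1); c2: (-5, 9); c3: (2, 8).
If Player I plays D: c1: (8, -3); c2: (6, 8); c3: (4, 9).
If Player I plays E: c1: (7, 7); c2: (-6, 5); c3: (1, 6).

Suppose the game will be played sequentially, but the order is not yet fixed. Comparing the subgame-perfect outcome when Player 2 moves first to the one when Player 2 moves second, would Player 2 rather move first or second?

second

If Player I leads: Player 2's best replies are A→c3, B→c2, C→c2, D→c3, E→c1; Player I's induced payoffs 5, -3, -5, 4, 7; outcome (E, c1), payoffs (7, 7).
If Player 2 leads: Player I's best replies are c1→D, c2→A, c3→A; Player 2's induced payoffs -3, -6, -2; outcome (A, c3), payoffs (5, -2).
Player 2 gets -2 moving first and 7 moving second, so Player 2 prefers to move second.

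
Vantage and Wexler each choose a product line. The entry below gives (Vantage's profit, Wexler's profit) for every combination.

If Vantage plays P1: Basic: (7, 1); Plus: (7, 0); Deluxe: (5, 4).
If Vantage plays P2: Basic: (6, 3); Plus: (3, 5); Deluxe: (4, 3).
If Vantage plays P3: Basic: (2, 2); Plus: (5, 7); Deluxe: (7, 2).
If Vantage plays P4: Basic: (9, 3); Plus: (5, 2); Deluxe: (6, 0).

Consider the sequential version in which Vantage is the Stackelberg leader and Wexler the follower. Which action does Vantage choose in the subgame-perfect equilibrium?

P4

Work backward from Wexler's decision.
- P1 → Wexler plays Deluxe (best of 1, 0, 4); Vantage gets 5.
- P2 → Wexler plays Plus (best of 3, 5, 3); Vantage gets 3.
- P3 → Wexler plays Plus (best of 2, 7, 2); Vantage gets 5.
- P4 → Wexler plays Basic (best of 3, 2, 0); Vantage gets 9.
Among 5, 3, 5, 9, the best is 9 at P4. Subgame-perfect outcome: (P4, Basic) with payoffs (9, 3).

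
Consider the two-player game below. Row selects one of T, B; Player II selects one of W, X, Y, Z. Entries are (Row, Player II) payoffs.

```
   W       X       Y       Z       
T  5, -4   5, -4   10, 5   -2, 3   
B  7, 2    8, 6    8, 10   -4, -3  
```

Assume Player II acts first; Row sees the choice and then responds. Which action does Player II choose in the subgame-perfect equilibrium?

Solve by backward induction (Player II leads).
- W → Row plays B (best of 5, 7); Player II gets 2.
- X → Row plays B (best of 5, 8); Player II gets 6.
- Y → Row plays T (best of 10, 8); Player II gets 5.
- Z → Row plays T (best of -2, -4); Player II gets 3.
Player II's induced payoffs are 2, 6, 5, 3, so Player II commits to X. Subgame-perfect outcome: (B, X) with payoffs (8, 6).

X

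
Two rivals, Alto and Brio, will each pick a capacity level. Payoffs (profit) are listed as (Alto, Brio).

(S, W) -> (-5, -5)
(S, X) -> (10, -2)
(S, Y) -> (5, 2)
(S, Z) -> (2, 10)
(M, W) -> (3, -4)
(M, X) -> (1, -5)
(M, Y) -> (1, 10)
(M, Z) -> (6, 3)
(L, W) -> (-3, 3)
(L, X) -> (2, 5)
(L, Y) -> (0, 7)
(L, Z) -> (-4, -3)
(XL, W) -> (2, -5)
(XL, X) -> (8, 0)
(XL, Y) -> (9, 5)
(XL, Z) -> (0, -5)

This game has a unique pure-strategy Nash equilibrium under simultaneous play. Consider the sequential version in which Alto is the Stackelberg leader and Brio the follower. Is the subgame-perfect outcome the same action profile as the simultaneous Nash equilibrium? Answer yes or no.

Work backward from Brio's decision.
- S: Brio compares -5, -2, 2, 10 and picks Z; Alto would get 2.
- M: Brio compares -4, -5, 10, 3 and picks Y; Alto would get 1.
- L: Brio compares 3, 5, 7, -3 and picks Y; Alto would get 0.
- XL: Brio compares -5, 0, 5, -5 and picks Y; Alto would get 9.
Alto's induced payoffs are 2, 1, 0, 9, so Alto commits to XL. Subgame-perfect outcome: (XL, Y) with payoffs (9, 5).
Now find the simultaneous Nash equilibrium.
Alto's best replies: W→M; X→S; Y→XL; Z→M.
Brio's best replies: S→Z; M→Y; L→Y; XL→Y.
The unique mutual best reply is (XL, Y), giving (9, 5).
Sequential outcome (XL, Y) coincides with the Nash profile (XL, Y).

yes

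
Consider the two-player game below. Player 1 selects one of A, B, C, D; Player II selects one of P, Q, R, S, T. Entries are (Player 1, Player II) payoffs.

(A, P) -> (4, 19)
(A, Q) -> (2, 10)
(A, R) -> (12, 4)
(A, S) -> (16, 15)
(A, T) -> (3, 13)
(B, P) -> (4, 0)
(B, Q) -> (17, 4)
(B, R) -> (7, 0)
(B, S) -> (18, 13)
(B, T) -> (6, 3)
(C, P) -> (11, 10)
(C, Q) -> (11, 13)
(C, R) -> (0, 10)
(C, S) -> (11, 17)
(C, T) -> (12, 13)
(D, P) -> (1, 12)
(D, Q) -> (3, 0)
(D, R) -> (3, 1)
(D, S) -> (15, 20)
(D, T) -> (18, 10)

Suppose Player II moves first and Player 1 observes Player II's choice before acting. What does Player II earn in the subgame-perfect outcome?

13

Player 1 best-responds to each possible Player II move:
- P: Player 1 compares 4, 4, 11, 1 and picks C; Player II would get 10.
- Q: Player 1 compares 2, 17, 11, 3 and picks B; Player II would get 4.
- R: Player 1 compares 12, 7, 0, 3 and picks A; Player II would get 4.
- S: Player 1 compares 16, 18, 11, 15 and picks B; Player II would get 13.
- T: Player 1 compares 3, 6, 12, 18 and picks D; Player II would get 10.
Maximizing over 10, 4, 4, 13, 10, Player II chooses S. Subgame-perfect outcome: (B, S) with payoffs (18, 13).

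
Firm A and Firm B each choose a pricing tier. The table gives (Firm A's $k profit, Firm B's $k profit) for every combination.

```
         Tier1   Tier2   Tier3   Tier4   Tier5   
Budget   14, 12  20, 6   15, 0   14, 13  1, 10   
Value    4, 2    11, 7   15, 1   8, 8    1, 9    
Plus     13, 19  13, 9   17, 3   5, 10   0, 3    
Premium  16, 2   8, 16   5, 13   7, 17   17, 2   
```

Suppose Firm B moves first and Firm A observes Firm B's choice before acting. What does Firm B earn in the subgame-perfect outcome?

13

Backward induction with Firm B moving first.
- Tier1: Firm A compares 14, 4, 13, 16 and picks Premium; Firm B would get 2.
- Tier2: Firm A compares 20, 11, 13, 8 and picks Budget; Firm B would get 6.
- Tier3: Firm A compares 15, 15, 17, 5 and picks Plus; Firm B would get 3.
- Tier4: Firm A compares 14, 8, 5, 7 and picks Budget; Firm B would get 13.
- Tier5: Firm A compares 1, 1, 0, 17 and picks Premium; Firm B would get 2.
Among 2, 6, 3, 13, 2, the best is 13 at Tier4. Subgame-perfect outcome: (Budget, Tier4) with payoffs (14, 13).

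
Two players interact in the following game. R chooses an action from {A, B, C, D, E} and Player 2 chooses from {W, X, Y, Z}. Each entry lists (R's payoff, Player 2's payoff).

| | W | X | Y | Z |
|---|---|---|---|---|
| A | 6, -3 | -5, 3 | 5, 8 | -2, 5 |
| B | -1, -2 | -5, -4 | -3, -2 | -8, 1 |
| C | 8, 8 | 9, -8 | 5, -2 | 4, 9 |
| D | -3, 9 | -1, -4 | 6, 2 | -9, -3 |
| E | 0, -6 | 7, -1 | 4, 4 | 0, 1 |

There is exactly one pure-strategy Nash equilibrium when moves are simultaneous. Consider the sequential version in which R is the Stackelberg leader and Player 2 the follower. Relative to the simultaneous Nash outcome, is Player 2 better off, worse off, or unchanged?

Backward induction with R moving first.
- A → Player 2 plays Y (best of -3, 3, 8, 5); R gets 5.
- B → Player 2 plays Z (best of -2, -4, -2, 1); R gets -8.
- C → Player 2 plays Z (best of 8, -8, -2, 9); R gets 4.
- D → Player 2 plays W (best of 9, -4, 2, -3); R gets -3.
- E → Player 2 plays Y (best of -6, -1, 4, 1); R gets 4.
Maximizing over 5, -8, 4, -3, 4, R chooses A. Subgame-perfect outcome: (A, Y) with payoffs (5, 8).
Now find the simultaneous Nash equilibrium.
R's best replies: W→C; X→C; Y→D; Z→C.
Player 2's best replies: A→Y; B→Z; C→Z; D→W; E→Y.
The unique mutual best reply is (C, Z), giving (4, 9).
Player 2 earns 8 sequentially versus 9 at the Nash outcome: worse off.

worse off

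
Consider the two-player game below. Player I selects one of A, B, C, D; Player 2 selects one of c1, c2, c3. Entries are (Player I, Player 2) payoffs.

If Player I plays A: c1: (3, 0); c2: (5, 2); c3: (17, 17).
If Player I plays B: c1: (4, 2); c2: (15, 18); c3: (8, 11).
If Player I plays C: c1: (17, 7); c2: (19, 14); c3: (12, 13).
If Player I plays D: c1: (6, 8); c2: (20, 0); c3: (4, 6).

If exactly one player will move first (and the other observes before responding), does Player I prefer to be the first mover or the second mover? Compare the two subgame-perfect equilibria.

If Player I leads: Player 2's best replies are A→c3, B→c2, C→c2, D→c1; Player I's induced payoffs 17, 15, 19, 6; outcome (C, c2), payoffs (19, 14).
If Player 2 leads: Player I's best replies are c1→C, c2→D, c3→A; Player 2's induced payoffs 7, 0, 17; outcome (A, c3), payoffs (17, 17).
Player I gets 19 moving first and 17 moving second, so Player I prefers to move first.

first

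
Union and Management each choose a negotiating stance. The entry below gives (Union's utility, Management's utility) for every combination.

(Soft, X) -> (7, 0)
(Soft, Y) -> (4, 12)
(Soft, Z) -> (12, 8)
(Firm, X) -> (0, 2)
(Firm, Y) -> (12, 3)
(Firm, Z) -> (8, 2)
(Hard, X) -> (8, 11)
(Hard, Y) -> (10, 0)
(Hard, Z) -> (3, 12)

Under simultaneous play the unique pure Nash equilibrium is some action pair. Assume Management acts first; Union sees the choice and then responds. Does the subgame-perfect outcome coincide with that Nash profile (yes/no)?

Backward induction with Management moving first.
- X: Union compares 7, 0, 8 and picks Hard; Management would get 11.
- Y: Union compares 4, 12, 10 and picks Firm; Management would get 3.
- Z: Union compares 12, 8, 3 and picks Soft; Management would get 8.
Management's induced payoffs are 11, 3, 8, so Management commits to X. Subgame-perfect outcome: (Hard, X) with payoffs (8, 11).
Now find the simultaneous Nash equilibrium.
Union's best replies: X→Hard; Y→Firm; Z→Soft.
Management's best replies: Soft→Y; Firm→Y; Hard→Z.
The unique mutual best reply is (Firm, Y), giving (12, 3).
Sequential outcome (Hard, X) differs from the Nash profile (Firm, Y).

no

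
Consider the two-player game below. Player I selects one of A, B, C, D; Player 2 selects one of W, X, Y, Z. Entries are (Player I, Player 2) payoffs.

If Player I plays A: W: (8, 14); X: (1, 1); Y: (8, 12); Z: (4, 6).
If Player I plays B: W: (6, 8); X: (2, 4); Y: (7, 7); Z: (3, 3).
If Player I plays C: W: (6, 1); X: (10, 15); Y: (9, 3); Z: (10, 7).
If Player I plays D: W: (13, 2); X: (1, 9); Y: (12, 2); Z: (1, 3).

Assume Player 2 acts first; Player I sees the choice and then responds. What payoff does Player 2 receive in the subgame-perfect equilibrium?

Work backward from Player I's decision.
- W: Player I compares 8, 6, 6, 13 and picks D; Player 2 would get 2.
- X: Player I compares 1, 2, 10, 1 and picks C; Player 2 would get 15.
- Y: Player I compares 8, 7, 9, 12 and picks D; Player 2 would get 2.
- Z: Player I compares 4, 3, 10, 1 and picks C; Player 2 would get 7.
Player 2's induced payoffs are 2, 15, 2, 7, so Player 2 commits to X. Subgame-perfect outcome: (C, X) with payoffs (10, 15).

15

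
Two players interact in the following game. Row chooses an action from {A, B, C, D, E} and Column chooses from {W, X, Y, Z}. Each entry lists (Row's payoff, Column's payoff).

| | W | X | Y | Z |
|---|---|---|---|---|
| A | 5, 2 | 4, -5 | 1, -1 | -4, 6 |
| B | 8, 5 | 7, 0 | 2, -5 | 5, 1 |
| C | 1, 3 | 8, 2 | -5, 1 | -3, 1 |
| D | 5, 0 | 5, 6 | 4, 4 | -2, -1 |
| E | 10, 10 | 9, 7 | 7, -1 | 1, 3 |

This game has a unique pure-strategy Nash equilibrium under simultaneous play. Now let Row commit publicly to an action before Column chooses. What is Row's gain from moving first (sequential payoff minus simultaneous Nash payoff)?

Backward induction with Row moving first.
- A → Column plays Z (best of 2, -5, -1, 6); Row gets -4.
- B → Column plays W (best of 5, 0, -5, 1); Row gets 8.
- C → Column plays W (best of 3, 2, 1, 1); Row gets 1.
- D → Column plays X (best of 0, 6, 4, -1); Row gets 5.
- E → Column plays W (best of 10, 7, -1, 3); Row gets 10.
Maximizing over -4, 8, 1, 5, 10, Row chooses E. Subgame-perfect outcome: (E, W) with payoffs (10, 10).
Now find the simultaneous Nash equilibrium.
Row's best replies: W→E; X→E; Y→E; Z→B.
Column's best replies: A→Z; B→W; C→W; D→X; E→W.
The unique mutual best reply is (E, W), giving (10, 10).
Row's commitment gain: 10 − 10 = 0.

0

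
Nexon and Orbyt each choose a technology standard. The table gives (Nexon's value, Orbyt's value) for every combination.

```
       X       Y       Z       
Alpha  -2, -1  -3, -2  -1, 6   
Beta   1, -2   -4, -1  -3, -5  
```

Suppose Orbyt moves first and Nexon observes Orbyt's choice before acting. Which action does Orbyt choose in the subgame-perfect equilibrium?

Nexon best-responds to each possible Orbyt move:
- X: BR = Beta, leader payoff -2.
- Y: BR = Alpha, leader payoff -2.
- Z: BR = Alpha, leader payoff 6.
Maximizing over -2, -2, 6, Orbyt chooses Z. Subgame-perfect outcome: (Alpha, Z) with payoffs (-1, 6).

Z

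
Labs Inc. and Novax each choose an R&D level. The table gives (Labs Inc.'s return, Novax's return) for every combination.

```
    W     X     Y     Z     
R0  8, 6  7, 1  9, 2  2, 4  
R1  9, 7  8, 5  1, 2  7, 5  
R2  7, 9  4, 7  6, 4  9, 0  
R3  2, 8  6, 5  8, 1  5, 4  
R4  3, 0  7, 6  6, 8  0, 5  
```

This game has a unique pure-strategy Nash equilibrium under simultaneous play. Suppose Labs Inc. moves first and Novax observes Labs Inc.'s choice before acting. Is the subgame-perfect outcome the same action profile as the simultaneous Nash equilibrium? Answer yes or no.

yes

Solve by backward induction (Labs Inc. leads).
- R0: BR = W, leader payoff 8.
- R1: BR = W, leader payoff 9.
- R2: BR = W, leader payoff 7.
- R3: BR = W, leader payoff 2.
- R4: BR = Y, leader payoff 6.
Among 8, 9, 7, 2, 6, the best is 9 at R1. Subgame-perfect outcome: (R1, W) with payoffs (9, 7).
Now find the simultaneous Nash equilibrium.
Labs Inc.'s best replies: W→R1; X→R1; Y→R0; Z→R2.
Novax's best replies: R0→W; R1→W; R2→W; R3→W; R4→Y.
Only (R1, W) has each player best-responding; Nash payoffs (9, 7).
Sequential outcome (R1, W) coincides with the Nash profile (R1, W).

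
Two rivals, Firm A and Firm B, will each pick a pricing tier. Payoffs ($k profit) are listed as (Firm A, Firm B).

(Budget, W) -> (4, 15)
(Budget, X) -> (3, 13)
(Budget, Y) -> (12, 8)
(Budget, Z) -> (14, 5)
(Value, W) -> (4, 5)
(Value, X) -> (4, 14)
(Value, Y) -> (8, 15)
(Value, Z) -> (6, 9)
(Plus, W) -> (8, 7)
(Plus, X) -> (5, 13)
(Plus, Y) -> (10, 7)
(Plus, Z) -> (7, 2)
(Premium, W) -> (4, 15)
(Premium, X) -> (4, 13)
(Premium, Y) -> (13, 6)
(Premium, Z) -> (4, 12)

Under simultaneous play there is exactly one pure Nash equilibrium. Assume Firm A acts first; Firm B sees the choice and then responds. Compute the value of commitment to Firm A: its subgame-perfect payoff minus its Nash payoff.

Solve by backward induction (Firm A leads).
- Budget: Firm B compares 15, 13, 8, 5 and picks W; Firm A would get 4.
- Value: Firm B compares 5, 14, 15, 9 and picks Y; Firm A would get 8.
- Plus: Firm B compares 7, 13, 7, 2 and picks X; Firm A would get 5.
- Premium: Firm B compares 15, 13, 6, 12 and picks W; Firm A would get 4.
Among 4, 8, 5, 4, the best is 8 at Value. Subgame-perfect outcome: (Value, Y) with payoffs (8, 15).
Now find the simultaneous Nash equilibrium.
Firm A's best replies: W→Plus; X→Plus; Y→Premium; Z→Budget.
Firm B's best replies: Budget→W; Value→Y; Plus→X; Premium→W.
Only (Plus, X) has each player best-responding; Nash payoffs (5, 13).
Firm A's commitment gain: 8 − 5 = 3.

3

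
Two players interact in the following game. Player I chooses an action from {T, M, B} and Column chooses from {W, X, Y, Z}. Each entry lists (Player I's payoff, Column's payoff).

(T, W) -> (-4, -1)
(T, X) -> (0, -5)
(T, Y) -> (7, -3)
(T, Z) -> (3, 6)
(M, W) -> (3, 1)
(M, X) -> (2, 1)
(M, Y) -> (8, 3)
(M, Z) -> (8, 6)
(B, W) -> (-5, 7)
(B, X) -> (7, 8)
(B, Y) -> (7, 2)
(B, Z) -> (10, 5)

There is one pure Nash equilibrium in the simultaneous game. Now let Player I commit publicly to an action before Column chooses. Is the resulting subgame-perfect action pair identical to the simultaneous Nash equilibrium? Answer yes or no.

no

Solve by backward induction (Player I leads).
- T: Column compares -1, -5, -3, 6 and picks Z; Player I would get 3.
- M: Column compares 1, 1, 3, 6 and picks Z; Player I would get 8.
- B: Column compares 7, 8, 2, 5 and picks X; Player I would get 7.
Maximizing over 3, 8, 7, Player I chooses M. Subgame-perfect outcome: (M, Z) with payoffs (8, 6).
Under simultaneous play:
Player I's best replies: W→M; X→B; Y→M; Z→B.
Column's best replies: T→Z; M→Z; B→X.
Only (B, X) has each player best-responding; Nash payoffs (7, 8).
Sequential outcome (M, Z) differs from the Nash profile (B, X).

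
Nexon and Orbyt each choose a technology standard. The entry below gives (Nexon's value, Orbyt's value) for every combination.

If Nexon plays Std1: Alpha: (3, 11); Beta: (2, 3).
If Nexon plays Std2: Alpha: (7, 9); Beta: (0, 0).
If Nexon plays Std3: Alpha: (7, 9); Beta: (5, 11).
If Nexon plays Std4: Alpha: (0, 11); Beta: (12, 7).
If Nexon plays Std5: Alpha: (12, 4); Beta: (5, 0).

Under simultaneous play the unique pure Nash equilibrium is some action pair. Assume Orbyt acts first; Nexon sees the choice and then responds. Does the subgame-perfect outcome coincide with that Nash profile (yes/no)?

no

Work backward from Nexon's decision.
- Alpha: BR = Std5, leader payoff 4.
- Beta: BR = Std4, leader payoff 7.
Maximizing over 4, 7, Orbyt chooses Beta. Subgame-perfect outcome: (Std4, Beta) with payoffs (12, 7).
Under simultaneous play:
Nexon's best replies: Alpha→Std5; Beta→Std4.
Orbyt's best replies: Std1→Alpha; Std2→Alpha; Std3→Beta; Std4→Alpha; Std5→Alpha.
The unique mutual best reply is (Std5, Alpha), giving (12, 4).
Sequential outcome (Std4, Beta) differs from the Nash profile (Std5, Alpha).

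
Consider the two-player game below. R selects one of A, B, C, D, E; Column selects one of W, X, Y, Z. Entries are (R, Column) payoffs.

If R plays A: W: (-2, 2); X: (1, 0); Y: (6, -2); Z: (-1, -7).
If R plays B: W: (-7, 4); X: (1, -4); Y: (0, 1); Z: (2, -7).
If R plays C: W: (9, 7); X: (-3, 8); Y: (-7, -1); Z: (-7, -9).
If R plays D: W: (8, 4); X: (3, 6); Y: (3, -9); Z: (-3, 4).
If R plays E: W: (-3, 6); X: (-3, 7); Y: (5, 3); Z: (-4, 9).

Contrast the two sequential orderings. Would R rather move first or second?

second

If R leads: Column's best replies are A→W, B→W, C→X, D→X, E→Z; R's induced payoffs -2, -7, -3, 3, -4; outcome (D, X), payoffs (3, 6).
If Column leads: R's best replies are W→C, X→D, Y→A, Z→B; Column's induced payoffs 7, 6, -2, -7; outcome (C, W), payoffs (9, 7).
R gets 3 moving first and 9 moving second, so R prefers to move second.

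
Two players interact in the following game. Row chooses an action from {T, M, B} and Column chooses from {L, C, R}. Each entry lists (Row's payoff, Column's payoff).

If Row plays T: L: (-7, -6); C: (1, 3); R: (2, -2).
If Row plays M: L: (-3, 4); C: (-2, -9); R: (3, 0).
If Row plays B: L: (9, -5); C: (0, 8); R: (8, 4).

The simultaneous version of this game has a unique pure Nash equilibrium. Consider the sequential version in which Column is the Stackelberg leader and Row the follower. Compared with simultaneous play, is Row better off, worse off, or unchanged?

better off

Row best-responds to each possible Column move:
- L: Row compares -7, -3, 9 and picks B; Column would get -5.
- C: Row compares 1, -2, 0 and picks T; Column would get 3.
- R: Row compares 2, 3, 8 and picks B; Column would get 4.
Column's induced payoffs are -5, 3, 4, so Column commits to R. Subgame-perfect outcome: (B, R) with payoffs (8, 4).
Under simultaneous play:
Row's best replies: L→B; C→T; R→B.
Column's best replies: T→C; M→L; B→C.
The unique mutual best reply is (T, C), giving (1, 3).
Row earns 8 sequentially versus 1 at the Nash outcome: better off.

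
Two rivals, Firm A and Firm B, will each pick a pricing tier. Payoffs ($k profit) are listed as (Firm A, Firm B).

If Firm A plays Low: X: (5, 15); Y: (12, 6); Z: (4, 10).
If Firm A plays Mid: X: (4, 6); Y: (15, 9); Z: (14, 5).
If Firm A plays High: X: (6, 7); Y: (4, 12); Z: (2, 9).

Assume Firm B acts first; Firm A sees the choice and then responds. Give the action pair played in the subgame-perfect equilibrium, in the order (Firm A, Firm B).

(Mid, Y)

Work backward from Firm A's decision.
- X: Firm A compares 5, 4, 6 and picks High; Firm B would get 7.
- Y: Firm A compares 12, 15, 4 and picks Mid; Firm B would get 9.
- Z: Firm A compares 4, 14, 2 and picks Mid; Firm B would get 5.
Among 7, 9, 5, the best is 9 at Y. Subgame-perfect outcome: (Mid, Y) with payoffs (15, 9).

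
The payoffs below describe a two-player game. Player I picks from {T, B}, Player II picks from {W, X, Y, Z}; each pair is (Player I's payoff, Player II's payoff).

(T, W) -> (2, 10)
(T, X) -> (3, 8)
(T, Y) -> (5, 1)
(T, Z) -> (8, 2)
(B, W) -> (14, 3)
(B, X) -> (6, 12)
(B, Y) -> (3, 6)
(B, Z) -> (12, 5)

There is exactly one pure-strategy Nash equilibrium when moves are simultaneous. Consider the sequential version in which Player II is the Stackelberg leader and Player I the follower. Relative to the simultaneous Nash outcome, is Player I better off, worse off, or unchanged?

unchanged

Solve by backward induction (Player II leads).
- W: BR = B, leader payoff 3.
- X: BR = B, leader payoff 12.
- Y: BR = T, leader payoff 1.
- Z: BR = B, leader payoff 5.
Player II's induced payoffs are 3, 12, 1, 5, so Player II commits to X. Subgame-perfect outcome: (B, X) with payoffs (6, 12).
Now find the simultaneous Nash equilibrium.
Player I's best replies: W→B; X→B; Y→T; Z→B.
Player II's best replies: T→W; B→X.
The unique mutual best reply is (B, X), giving (6, 12).
Player I earns 6 sequentially versus 6 at the Nash outcome: unchanged.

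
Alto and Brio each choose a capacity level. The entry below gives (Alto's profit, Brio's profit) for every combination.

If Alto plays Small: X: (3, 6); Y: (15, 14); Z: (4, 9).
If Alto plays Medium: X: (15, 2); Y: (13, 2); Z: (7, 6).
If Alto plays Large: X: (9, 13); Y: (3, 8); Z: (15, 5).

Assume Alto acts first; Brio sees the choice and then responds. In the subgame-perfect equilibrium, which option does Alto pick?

Small

Brio best-responds to each possible Alto move:
- Small: Brio compares 6, 14, 9 and picks Y; Alto would get 15.
- Medium: Brio compares 2, 2, 6 and picks Z; Alto would get 7.
- Large: Brio compares 13, 8, 5 and picks X; Alto would get 9.
Among 15, 7, 9, the best is 15 at Small. Subgame-perfect outcome: (Small, Y) with payoffs (15, 14).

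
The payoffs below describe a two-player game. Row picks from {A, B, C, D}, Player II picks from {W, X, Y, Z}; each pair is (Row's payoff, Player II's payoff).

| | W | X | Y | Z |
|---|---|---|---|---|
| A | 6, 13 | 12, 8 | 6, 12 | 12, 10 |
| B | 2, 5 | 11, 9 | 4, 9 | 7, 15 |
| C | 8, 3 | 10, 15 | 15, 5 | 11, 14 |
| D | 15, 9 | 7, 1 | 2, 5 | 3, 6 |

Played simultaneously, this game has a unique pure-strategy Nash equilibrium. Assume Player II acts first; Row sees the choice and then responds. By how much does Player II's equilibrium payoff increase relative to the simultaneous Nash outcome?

1

Row best-responds to each possible Player II move:
- W: Row compares 6, 2, 8, 15 and picks D; Player II would get 9.
- X: Row compares 12, 11, 10, 7 and picks A; Player II would get 8.
- Y: Row compares 6, 4, 15, 2 and picks C; Player II would get 5.
- Z: Row compares 12, 7, 11, 3 and picks A; Player II would get 10.
Player II's induced payoffs are 9, 8, 5, 10, so Player II commits to Z. Subgame-perfect outcome: (A, Z) with payoffs (12, 10).
Now find the simultaneous Nash equilibrium.
Row's best replies: W→D; X→A; Y→C; Z→A.
Player II's best replies: A→W; B→Z; C→X; D→W.
Only (D, W) has each player best-responding; Nash payoffs (15, 9).
Player II's commitment gain: 10 − 9 = 1.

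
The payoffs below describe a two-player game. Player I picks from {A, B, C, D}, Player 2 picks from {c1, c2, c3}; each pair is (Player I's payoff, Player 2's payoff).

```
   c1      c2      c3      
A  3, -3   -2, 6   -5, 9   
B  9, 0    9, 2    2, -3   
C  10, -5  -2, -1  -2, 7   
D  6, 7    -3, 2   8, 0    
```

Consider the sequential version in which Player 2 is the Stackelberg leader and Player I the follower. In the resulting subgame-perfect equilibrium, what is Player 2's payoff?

2

Player I best-responds to each possible Player 2 move:
- c1: BR = C, leader payoff -5.
- c2: BR = B, leader payoff 2.
- c3: BR = D, leader payoff 0.
Player 2's induced payoffs are -5, 2, 0, so Player 2 commits to c2. Subgame-perfect outcome: (B, c2) with payoffs (9, 2).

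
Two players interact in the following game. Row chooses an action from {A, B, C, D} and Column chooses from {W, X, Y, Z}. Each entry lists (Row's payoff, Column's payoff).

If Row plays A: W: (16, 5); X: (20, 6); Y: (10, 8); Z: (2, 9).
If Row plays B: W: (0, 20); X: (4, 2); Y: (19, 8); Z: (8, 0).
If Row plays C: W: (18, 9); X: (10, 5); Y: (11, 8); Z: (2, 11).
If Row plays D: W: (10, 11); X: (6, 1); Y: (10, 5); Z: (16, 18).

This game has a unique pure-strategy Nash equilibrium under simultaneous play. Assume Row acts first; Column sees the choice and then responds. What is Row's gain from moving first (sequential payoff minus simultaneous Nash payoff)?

Solve by backward induction (Row leads).
- A: Column compares 5, 6, 8, 9 and picks Z; Row would get 2.
- B: Column compares 20, 2, 8, 0 and picks W; Row would get 0.
- C: Column compares 9, 5, 8, 11 and picks Z; Row would get 2.
- D: Column compares 11, 1, 5, 18 and picks Z; Row would get 16.
Maximizing over 2, 0, 2, 16, Row chooses D. Subgame-perfect outcome: (D, Z) with payoffs (16, 18).
For the simultaneous game, intersect best replies.
Row's best replies: W→C; X→A; Y→B; Z→D.
Column's best replies: A→Z; B→W; C→Z; D→Z.
Only (D, Z) has each player best-responding; Nash payoffs (16, 18).
Row's commitment gain: 16 − 16 = 0.

0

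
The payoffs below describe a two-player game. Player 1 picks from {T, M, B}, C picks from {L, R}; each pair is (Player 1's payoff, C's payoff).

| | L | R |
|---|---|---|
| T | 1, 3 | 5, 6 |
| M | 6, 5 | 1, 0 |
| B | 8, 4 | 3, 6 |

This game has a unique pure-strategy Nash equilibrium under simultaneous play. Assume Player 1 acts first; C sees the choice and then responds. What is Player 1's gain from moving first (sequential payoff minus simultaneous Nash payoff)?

Backward induction with Player 1 moving first.
- T → C plays R (best of 3, 6); Player 1 gets 5.
- M → C plays L (best of 5, 0); Player 1 gets 6.
- B → C plays R (best of 4, 6); Player 1 gets 3.
Player 1's induced payoffs are 5, 6, 3, so Player 1 commits to M. Subgame-perfect outcome: (M, L) with payoffs (6, 5).
Now find the simultaneous Nash equilibrium.
Player 1's best replies: L→B; R→T.
C's best replies: T→R; M→L; B→R.
The unique mutual best reply is (T, R), giving (5, 6).
Player 1's commitment gain: 6 − 5 = 1.

1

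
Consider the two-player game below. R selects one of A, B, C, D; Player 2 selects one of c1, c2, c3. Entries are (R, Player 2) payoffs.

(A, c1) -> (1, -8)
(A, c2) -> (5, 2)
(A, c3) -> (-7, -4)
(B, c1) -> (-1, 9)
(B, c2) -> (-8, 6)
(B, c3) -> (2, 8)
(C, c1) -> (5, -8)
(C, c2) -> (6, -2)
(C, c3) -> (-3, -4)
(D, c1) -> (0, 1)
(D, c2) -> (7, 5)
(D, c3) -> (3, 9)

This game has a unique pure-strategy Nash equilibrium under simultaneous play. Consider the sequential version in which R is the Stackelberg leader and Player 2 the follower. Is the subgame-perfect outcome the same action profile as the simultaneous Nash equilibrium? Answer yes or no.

Player 2 best-responds to each possible R move:
- A: Player 2 compares -8, 2, -4 and picks c2; R would get 5.
- B: Player 2 compares 9, 6, 8 and picks c1; R would get -1.
- C: Player 2 compares -8, -2, -4 and picks c2; R would get 6.
- D: Player 2 compares 1, 5, 9 and picks c3; R would get 3.
R's induced payoffs are 5, -1, 6, 3, so R commits to C. Subgame-perfect outcome: (C, c2) with payoffs (6, -2).
Under simultaneous play:
R's best replies: c1→C; c2→D; c3→D.
Player 2's best replies: A→c2; B→c1; C→c2; D→c3.
The unique mutual best reply is (D, c3), giving (3, 9).
Sequential outcome (C, c2) differs from the Nash profile (D, c3).

no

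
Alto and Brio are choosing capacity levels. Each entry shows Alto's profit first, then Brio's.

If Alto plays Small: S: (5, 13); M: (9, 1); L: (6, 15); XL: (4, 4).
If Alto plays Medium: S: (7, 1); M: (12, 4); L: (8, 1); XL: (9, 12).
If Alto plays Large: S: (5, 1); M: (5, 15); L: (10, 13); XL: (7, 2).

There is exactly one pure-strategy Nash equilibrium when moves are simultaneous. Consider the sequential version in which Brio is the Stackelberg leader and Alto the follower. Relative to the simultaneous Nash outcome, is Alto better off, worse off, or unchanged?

Alto best-responds to each possible Brio move:
- S: Alto compares 5, 7, 5 and picks Medium; Brio would get 1.
- M: Alto compares 9, 12, 5 and picks Medium; Brio would get 4.
- L: Alto compares 6, 8, 10 and picks Large; Brio would get 13.
- XL: Alto compares 4, 9, 7 and picks Medium; Brio would get 12.
Maximizing over 1, 4, 13, 12, Brio chooses L. Subgame-perfect outcome: (Large, L) with payoffs (10, 13).
Now find the simultaneous Nash equilibrium.
Alto's best replies: S→Medium; M→Medium; L→Large; XL→Medium.
Brio's best replies: Small→L; Medium→XL; Large→M.
The unique mutual best reply is (Medium, XL), giving (9, 12).
Alto earns 10 sequentially versus 9 at the Nash outcome: better off.

better off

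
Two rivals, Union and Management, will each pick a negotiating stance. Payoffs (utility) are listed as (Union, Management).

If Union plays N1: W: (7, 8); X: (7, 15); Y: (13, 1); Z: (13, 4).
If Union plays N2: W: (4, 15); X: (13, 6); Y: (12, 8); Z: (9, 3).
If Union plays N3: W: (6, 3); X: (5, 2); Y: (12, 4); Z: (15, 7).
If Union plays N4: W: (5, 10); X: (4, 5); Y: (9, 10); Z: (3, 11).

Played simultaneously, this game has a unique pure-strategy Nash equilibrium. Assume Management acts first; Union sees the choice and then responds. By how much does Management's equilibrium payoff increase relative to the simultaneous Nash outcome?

Union best-responds to each possible Management move:
- W: Union compares 7, 4, 6, 5 and picks N1; Management would get 8.
- X: Union compares 7, 13, 5, 4 and picks N2; Management would get 6.
- Y: Union compares 13, 12, 12, 9 and picks N1; Management would get 1.
- Z: Union compares 13, 9, 15, 3 and picks N3; Management would get 7.
Maximizing over 8, 6, 1, 7, Management chooses W. Subgame-perfect outcome: (N1, W) with payoffs (7, 8).
Now find the simultaneous Nash equilibrium.
Union's best replies: W→N1; X→N2; Y→N1; Z→N3.
Management's best replies: N1→X; N2→W; N3→Z; N4→Z.
Only (N3, Z) has each player best-responding; Nash payoffs (15, 7).
Management's commitment gain: 8 − 7 = 1.

1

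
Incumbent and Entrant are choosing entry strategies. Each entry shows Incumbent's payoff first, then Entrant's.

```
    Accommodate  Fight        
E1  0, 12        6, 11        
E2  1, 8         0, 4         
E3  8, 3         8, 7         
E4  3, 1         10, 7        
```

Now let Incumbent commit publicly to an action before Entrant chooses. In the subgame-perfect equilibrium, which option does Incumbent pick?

Solve by backward induction (Incumbent leads).
- E1 → Entrant plays Accommodate (best of 12, 11); Incumbent gets 0.
- E2 → Entrant plays Accommodate (best of 8, 4); Incumbent gets 1.
- E3 → Entrant plays Fight (best of 3, 7); Incumbent gets 8.
- E4 → Entrant plays Fight (best of 1, 7); Incumbent gets 10.
Incumbent's induced payoffs are 0, 1, 8, 10, so Incumbent commits to E4. Subgame-perfect outcome: (E4, Fight) with payoffs (10, 7).

E4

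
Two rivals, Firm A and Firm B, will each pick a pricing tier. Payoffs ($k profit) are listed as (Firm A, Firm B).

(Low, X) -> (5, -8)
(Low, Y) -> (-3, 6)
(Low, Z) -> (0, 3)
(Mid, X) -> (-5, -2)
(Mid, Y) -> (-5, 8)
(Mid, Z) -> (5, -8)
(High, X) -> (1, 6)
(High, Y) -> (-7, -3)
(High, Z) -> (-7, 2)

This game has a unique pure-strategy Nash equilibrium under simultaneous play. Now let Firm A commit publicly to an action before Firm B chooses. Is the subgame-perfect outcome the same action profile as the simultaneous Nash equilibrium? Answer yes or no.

no

Backward induction with Firm A moving first.
- Low: BR = Y, leader payoff -3.
- Mid: BR = Y, leader payoff -5.
- High: BR = X, leader payoff 1.
Maximizing over -3, -5, 1, Firm A chooses High. Subgame-perfect outcome: (High, X) with payoffs (1, 6).
Now find the simultaneous Nash equilibrium.
Firm A's best replies: X→Low; Y→Low; Z→Mid.
Firm B's best replies: Low→Y; Mid→Y; High→X.
The unique mutual best reply is (Low, Y), giving (-3, 6).
Sequential outcome (High, X) differs from the Nash profile (Low, Y).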